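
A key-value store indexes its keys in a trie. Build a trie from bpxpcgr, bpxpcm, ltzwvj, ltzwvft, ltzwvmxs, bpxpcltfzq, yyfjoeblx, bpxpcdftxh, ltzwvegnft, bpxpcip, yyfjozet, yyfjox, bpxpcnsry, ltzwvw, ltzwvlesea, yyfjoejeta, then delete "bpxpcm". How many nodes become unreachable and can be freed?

1

After clearing the end-marker at "bpxpcm", prune upward until reaching a node still needed by another word.
The suffix "m" (1 node) is used only by "bpxpcm"; the node for "bpxpc" still has the child "g", so pruning stops there.
Nodes removed: 1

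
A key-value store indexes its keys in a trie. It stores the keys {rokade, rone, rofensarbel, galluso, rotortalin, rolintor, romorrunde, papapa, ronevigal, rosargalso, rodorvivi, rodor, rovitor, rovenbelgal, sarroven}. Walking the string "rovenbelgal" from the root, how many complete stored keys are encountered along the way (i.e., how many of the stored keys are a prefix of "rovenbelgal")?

1

Check each prefix of "rovenbelgal" against the stored set — each match is an end-marker on the path.
Prefixes of the query that are stored words: "rovenbelgal"
Count: 1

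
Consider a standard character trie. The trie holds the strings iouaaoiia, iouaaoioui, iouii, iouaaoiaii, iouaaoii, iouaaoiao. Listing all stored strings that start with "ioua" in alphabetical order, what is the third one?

iouaaoii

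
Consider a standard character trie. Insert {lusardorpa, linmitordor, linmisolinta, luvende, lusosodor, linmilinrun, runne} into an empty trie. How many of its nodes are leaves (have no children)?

Leaves are exactly the stored words that no other stored word extends.
Those words: "linmilinrun", "linmisolinta", "linmitordor", "lusardorpa", "lusosodor", "luvende", "runne"
Leaf count: 7

7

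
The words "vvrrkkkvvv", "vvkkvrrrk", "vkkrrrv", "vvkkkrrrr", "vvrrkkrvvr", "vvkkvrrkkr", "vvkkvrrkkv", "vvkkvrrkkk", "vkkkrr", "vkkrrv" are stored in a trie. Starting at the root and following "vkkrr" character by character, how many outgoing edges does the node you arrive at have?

Walk "vkkrr" from the root, arriving at one node.
Distinct next characters after "vkkrr": r, v.
That node has 2 child edges.

2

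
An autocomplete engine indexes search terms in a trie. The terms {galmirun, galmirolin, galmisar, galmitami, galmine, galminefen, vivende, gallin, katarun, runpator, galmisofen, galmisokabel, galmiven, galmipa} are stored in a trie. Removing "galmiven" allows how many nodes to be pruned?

After clearing the end-marker at "galmiven", prune upward until reaching a node still needed by another word.
The suffix "ven" (3 nodes) is used only by "galmiven"; the node for "galmi" still has the child "r", so pruning stops there.
Nodes removed: 3

3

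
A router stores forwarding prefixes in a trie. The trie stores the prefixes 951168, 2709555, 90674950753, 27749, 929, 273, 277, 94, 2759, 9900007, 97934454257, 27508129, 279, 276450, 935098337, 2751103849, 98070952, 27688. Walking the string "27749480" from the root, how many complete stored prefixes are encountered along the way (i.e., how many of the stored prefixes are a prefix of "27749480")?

Walk "27749480" from the root; an end-of-word marker is hit whenever a stored word is a prefix of "27749480".
Prefixes of the query that are stored words: "277", "27749"
Count: 2

2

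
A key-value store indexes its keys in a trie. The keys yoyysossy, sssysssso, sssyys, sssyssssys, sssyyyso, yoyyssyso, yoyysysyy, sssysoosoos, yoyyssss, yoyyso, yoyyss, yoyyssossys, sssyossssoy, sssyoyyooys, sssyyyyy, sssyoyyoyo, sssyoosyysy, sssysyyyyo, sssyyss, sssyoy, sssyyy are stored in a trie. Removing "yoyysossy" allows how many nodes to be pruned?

3

After clearing the end-marker at "yoyysossy", prune upward until reaching a node still needed by another word.
The suffix "ssy" (3 nodes) is used only by "yoyysossy"; "yoyyso" is itself a stored word, so pruning stops there.
Nodes removed: 3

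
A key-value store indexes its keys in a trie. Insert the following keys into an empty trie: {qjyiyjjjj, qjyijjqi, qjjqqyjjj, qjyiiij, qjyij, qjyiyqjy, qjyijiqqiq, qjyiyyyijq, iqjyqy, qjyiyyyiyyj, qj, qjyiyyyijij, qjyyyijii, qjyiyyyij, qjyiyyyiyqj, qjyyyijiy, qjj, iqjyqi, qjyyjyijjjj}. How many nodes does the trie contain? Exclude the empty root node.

64

For each word, the new-node count is its length minus the longest prefix already in the trie:
  "qjyiyjjjj" → 9 new (q, j, y, i, y, j, j, j, j)
  "qjyijjqi" → prefix "qjyi" already present; 4 new (j, j, q, i)
  "qjjqqyjjj" → prefix "qj" already present; 7 new (j, q, q, y, j, j, j)
  "qjyiiij" → prefix "qjyi" already present; 3 new (i, i, j)
  "qjyij" → prefix "qjyij" already present; 0 new (none)
  "qjyiyqjy" → prefix "qjyiy" already present; 3 new (q, j, y)
  "qjyijiqqiq" → prefix "qjyij" already present; 5 new (i, q, q, i, q)
  "qjyiyyyijq" → prefix "qjyiy" already present; 5 new (y, y, i, j, q)
  "iqjyqy" → 6 new (i, q, j, y, q, y)
  "qjyiyyyiyyj" → prefix "qjyiyyyi" already present; 3 new (y, y, j)
  "qj" → prefix "qj" already present; 0 new (none)
  "qjyiyyyijij" → prefix "qjyiyyyij" already present; 2 new (i, j)
  "qjyyyijii" → prefix "qjy" already present; 6 new (y, y, i, j, i, i)
  "qjyiyyyij" → prefix "qjyiyyyij" already present; 0 new (none)
  "qjyiyyyiyqj" → prefix "qjyiyyyiy" already present; 2 new (q, j)
  "qjyyyijiy" → prefix "qjyyyiji" already present; 1 new (y)
  "qjj" → prefix "qjj" already present; 0 new (none)
  "iqjyqi" → prefix "iqjyq" already present; 1 new (i)
  "qjyyjyijjjj" → prefix "qjyy" already present; 7 new (j, y, i, j, j, j, j)
Total nodes = 9 + 4 + 7 + 3 + 0 + 3 + 5 + 5 + 6 + 3 + 0 + 2 + 6 + 0 + 2 + 1 + 0 + 1 + 7 = 64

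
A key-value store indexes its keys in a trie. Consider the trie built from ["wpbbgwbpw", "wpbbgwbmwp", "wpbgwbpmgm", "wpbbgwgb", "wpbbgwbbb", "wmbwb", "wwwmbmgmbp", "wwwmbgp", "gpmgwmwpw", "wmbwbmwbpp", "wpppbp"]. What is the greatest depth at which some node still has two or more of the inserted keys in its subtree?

Equivalently: take the maximum, over all pairs, of their longest common prefix length.
"wpbbgwbbb" and "wpbbgwbmwp" agree on "wpbbgwb" (7 characters) before diverging; nothing deeper is shared.
Longest shared-prefix length: 7

7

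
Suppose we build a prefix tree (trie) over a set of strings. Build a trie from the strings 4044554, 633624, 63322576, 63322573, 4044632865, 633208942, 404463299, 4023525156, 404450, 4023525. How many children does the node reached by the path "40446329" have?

1

Walk "40446329" from the root, arriving at one node.
Characters that immediately follow "40446329" among the stored strings: {9}.
That node has 1 child edge.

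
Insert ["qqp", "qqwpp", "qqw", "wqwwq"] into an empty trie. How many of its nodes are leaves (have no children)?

3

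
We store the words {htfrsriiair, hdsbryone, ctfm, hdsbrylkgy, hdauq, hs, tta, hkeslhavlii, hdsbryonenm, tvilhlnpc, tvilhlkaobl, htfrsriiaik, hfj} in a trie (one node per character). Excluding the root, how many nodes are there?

62

Count nodes per top-level branch (shared prefixes stored once):
  'c'-branch (ctfm): 4 nodes
  'h'-branch (hdauq, hdsbrylkgy, hdsbryone, hdsbryonenm, hfj, hkeslhavlii, hs, htfrsriiaik, htfrsriiair): 42 nodes
  't'-branch (tta, tvilhlkaobl, tvilhlnpc): 16 nodes
Sum: 62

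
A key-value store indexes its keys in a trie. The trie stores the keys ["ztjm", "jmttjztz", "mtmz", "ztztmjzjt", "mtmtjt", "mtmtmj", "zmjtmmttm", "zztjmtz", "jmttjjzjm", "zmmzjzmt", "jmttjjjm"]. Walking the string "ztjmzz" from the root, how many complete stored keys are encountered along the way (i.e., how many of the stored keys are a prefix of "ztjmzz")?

1

Walk "ztjmzz" from the root; an end-of-word marker is hit whenever a stored word is a prefix of "ztjmzz".
Prefixes of the query that are stored words: "ztjm"
Count: 1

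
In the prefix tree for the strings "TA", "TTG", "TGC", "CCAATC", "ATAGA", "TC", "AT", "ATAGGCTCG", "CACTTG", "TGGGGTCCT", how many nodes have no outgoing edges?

9

A leaf is a node with no children — equivalently, the end of a word that is not a proper prefix of any other stored word.
Those words: "ATAGA", "ATAGGCTCG", "CACTTG", "CCAATC", "TA", "TC", "TGC", "TGGGGTCCT", "TTG"
Leaf count: 9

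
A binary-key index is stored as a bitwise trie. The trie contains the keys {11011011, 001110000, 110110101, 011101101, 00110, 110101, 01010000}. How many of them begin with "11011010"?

1

Walk to "11011010"; the words in its subtree are exactly those with that prefix.
Matches: "110110101"
Count: 1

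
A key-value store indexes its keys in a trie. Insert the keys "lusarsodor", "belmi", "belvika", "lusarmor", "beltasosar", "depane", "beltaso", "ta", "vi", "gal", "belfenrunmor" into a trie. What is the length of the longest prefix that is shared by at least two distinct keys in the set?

Look for the deepest trie node that still has at least two words in its subtree.
e.g. "beltaso" and "beltasosar" share the prefix "beltaso" of length 7; no pair shares a longer one.
Longest shared-prefix length: 7

7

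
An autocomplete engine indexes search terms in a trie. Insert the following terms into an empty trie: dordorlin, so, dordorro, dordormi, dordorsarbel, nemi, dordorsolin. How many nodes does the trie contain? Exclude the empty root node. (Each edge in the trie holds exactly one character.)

29

Trie structure (* marks end of a word):
(root)
├─ d
│  └─ o
│     └─ r
│        └─ d
│           └─ o
│              └─ r
│                 ├─ l
│                 │  └─ i
│                 │     └─ n *
│                 ├─ m
│                 │  └─ i *
│                 ├─ r
│                 │  └─ o *
│                 └─ s
│                    ├─ a
│                    │  └─ r
│                    │     └─ b
│                    │        └─ e
│                    │           └─ l *
│                    └─ o
│                       └─ l
│                          └─ i
│                             └─ n *
├─ n
│  └─ e
│     └─ m
│        └─ i *
└─ s
   └─ o *
Counting every labelled node above: 29.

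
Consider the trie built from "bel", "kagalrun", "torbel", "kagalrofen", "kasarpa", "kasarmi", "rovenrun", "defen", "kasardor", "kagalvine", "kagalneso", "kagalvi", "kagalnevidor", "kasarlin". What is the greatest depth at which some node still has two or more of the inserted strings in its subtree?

The deepest shared node is where two words last agree before diverging.
e.g. "kagalneso" and "kagalnevidor" share the prefix "kagalne" of length 7; no pair shares a longer one.
Longest shared-prefix length: 7

7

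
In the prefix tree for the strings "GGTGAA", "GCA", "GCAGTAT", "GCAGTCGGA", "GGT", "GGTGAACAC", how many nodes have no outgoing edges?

3

A leaf is a node with no children — equivalently, the end of a word that is not a proper prefix of any other stored word.
Those words: "GCAGTAT", "GCAGTCGGA", "GGTGAACAC"
Leaf count: 3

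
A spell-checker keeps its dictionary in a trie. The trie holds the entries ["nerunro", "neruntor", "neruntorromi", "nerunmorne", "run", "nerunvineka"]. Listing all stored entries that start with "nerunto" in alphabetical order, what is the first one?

neruntor

Filter for "nerunto…" and sort: "neruntor", "neruntorromi"
Position 1: neruntor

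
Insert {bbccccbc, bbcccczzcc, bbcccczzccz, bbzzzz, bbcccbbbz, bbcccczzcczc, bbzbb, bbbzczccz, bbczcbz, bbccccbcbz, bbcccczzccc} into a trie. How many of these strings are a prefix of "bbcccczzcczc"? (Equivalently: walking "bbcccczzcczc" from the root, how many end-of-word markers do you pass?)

3

Check each prefix of "bbcccczzcczc" against the stored set — each match is an end-marker on the path.
Prefixes of the query that are stored words: "bbcccczzcc", "bbcccczzccz", "bbcccczzcczc"
Count: 3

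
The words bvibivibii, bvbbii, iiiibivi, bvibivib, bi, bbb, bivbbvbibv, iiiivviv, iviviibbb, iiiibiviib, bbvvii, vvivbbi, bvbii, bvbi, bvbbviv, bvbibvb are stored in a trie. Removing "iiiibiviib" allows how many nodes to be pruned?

2

Walk "iiiibiviib" from the leaf back toward the root, removing each node that no remaining word uses.
The suffix "ib" (2 nodes) is used only by "iiiibiviib"; "iiiibivi" is itself a stored word, so pruning stops there.
Nodes removed: 2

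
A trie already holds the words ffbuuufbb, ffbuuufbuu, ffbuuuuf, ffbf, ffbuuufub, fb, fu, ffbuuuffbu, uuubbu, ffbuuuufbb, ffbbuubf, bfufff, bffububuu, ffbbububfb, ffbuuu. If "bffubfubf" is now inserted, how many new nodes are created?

4

Walking "bffubfubf" from the root, the first 5 characters ("bffub") follow existing edges; "f" is the first miss.
So 9 − 5 = 4 new nodes.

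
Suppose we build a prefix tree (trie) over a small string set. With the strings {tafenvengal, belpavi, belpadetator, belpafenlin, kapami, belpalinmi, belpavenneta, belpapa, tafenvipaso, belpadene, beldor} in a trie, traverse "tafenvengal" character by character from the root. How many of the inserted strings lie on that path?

Traverse "tafenvengal" character by character; count nodes along the way that are marked as word ends.
Prefixes of the query that are stored words: "tafenvengal"
Count: 1

1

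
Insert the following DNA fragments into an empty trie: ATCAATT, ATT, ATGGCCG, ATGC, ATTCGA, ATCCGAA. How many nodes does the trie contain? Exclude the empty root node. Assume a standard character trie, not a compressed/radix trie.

21

For each word, the new-node count is its length minus the longest prefix already in the trie:
  "ATCAATT" → 7 new (A, T, C, A, A, T, T)
  "ATT" → prefix "AT" already present; 1 new (T)
  "ATGGCCG" → prefix "AT" already present; 5 new (G, G, C, C, G)
  "ATGC" → prefix "ATG" already present; 1 new (C)
  "ATTCGA" → prefix "ATT" already present; 3 new (C, G, A)
  "ATCCGAA" → prefix "ATC" already present; 4 new (C, G, A, A)
Total nodes = 7 + 1 + 5 + 1 + 3 + 4 = 21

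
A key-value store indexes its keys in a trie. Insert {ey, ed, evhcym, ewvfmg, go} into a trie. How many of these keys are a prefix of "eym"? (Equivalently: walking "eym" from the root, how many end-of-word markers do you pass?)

1

Check each prefix of "eym" against the stored set — each match is an end-marker on the path.
Prefixes of the query that are stored words: "ey"
Count: 1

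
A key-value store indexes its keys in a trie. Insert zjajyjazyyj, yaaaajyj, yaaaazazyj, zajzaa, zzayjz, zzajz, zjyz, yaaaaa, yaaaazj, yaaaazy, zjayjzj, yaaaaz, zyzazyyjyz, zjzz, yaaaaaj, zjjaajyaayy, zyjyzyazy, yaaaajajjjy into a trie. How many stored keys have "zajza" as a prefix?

1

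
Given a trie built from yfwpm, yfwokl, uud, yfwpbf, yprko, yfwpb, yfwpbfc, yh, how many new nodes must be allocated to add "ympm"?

"y" is already a path in the trie; the remaining "mpm" must be added.
So 4 − 1 = 3 new nodes.

3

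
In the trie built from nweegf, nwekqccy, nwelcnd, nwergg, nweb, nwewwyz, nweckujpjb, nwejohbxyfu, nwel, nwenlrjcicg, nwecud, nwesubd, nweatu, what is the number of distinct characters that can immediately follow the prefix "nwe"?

11

The children of the "nwe" node are the distinct next characters among strings starting with "nwe".
Characters that immediately follow "nwe" among the stored strings: {a, b, c, e, j, k, l, n, r, s, w}.
That node has 11 child edges.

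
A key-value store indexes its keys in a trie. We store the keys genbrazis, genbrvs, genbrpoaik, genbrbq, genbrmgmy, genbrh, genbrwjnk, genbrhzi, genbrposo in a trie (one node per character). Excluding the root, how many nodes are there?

Count nodes per top-level branch (shared prefixes stored once):
  'g'-branch (genbrazis, genbrbq, genbrh, genbrhzi, genbrmgmy, genbrpoaik, genbrposo, genbrvs, genbrwjnk): 31 nodes
Sum: 31

31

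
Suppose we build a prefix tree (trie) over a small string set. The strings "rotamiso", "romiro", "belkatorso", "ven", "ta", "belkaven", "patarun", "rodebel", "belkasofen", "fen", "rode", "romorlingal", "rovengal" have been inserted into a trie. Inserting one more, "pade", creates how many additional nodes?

2

"pa" is already a path in the trie; the remaining "de" must be added.
New nodes needed: |"pade"| − 2 = 4 − 2 = 2.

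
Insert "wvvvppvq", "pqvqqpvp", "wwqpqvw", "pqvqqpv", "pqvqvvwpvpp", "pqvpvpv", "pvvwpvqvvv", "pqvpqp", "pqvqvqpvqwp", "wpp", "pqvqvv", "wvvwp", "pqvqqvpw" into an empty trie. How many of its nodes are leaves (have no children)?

Leaves are exactly the stored words that no other stored word extends.
Those words: "pqvpqp", "pqvpvpv", "pqvqqpvp", "pqvqqvpw", "pqvqvqpvqwp", "pqvqvvwpvpp", "pvvwpvqvvv", "wpp", "wvvvppvq", "wvvwp", "wwqpqvw"
Leaf count: 11

11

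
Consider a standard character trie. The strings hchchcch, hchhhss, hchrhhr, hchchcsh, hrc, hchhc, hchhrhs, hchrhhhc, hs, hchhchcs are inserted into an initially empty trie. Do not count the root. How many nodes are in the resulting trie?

For each word, the new-node count is its length minus the longest prefix already in the trie:
  "hchchcch" → 8 new (h, c, h, c, h, c, c, h)
  "hchhhss" → prefix "hch" already present; 4 new (h, h, s, s)
  "hchrhhr" → prefix "hch" already present; 4 new (r, h, h, r)
  "hchchcsh" → prefix "hchchc" already present; 2 new (s, h)
  "hrc" → prefix "h" already present; 2 new (r, c)
  "hchhc" → prefix "hchh" already present; 1 new (c)
  "hchhrhs" → prefix "hchh" already present; 3 new (r, h, s)
  "hchrhhhc" → prefix "hchrhh" already present; 2 new (h, c)
  "hs" → prefix "h" already present; 1 new (s)
  "hchhchcs" → prefix "hchhc" already present; 3 new (h, c, s)
Total nodes = 8 + 4 + 4 + 2 + 2 + 1 + 3 + 2 + 1 + 3 = 30

30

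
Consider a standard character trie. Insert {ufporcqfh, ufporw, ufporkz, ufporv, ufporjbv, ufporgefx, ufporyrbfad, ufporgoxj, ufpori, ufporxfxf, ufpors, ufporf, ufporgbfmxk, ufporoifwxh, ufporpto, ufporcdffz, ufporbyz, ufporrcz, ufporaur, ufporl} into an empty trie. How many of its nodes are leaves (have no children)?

Leaves are exactly the stored words that no other stored word extends.
Those words: "ufporaur", "ufporbyz", "ufporcdffz", "ufporcqfh", "ufporf", "ufporgbfmxk", "ufporgefx", "ufporgoxj", "ufpori", "ufporjbv", "ufporkz", "ufporl", "ufporoifwxh", "ufporpto", "ufporrcz", "ufpors", "ufporv", "ufporw", "ufporxfxf", "ufporyrbfad"
Leaf count: 20

20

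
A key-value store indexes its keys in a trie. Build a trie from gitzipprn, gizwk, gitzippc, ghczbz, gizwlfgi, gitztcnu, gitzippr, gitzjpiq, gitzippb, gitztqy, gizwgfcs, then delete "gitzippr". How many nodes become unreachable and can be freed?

0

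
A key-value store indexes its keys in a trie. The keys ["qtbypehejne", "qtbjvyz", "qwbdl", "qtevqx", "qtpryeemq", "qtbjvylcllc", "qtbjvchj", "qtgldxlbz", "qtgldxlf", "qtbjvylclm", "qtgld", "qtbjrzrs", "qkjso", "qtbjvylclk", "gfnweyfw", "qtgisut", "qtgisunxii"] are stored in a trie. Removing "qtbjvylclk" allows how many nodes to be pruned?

1

After clearing the end-marker at "qtbjvylclk", prune upward until reaching a node still needed by another word.
The suffix "k" (1 node) is used only by "qtbjvylclk"; the node for "qtbjvylcl" still has the child "l", so pruning stops there.
Nodes removed: 1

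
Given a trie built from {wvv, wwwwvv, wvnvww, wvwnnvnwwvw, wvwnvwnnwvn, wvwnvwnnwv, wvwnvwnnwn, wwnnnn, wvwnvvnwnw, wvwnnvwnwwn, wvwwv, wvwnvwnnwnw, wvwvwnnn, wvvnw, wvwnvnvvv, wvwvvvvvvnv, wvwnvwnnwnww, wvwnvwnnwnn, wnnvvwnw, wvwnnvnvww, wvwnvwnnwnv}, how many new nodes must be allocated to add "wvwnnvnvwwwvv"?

3

"wvwnnvnvww" is already a path in the trie; the remaining "wvv" must be added.
Each of the 3 remaining characters creates one node.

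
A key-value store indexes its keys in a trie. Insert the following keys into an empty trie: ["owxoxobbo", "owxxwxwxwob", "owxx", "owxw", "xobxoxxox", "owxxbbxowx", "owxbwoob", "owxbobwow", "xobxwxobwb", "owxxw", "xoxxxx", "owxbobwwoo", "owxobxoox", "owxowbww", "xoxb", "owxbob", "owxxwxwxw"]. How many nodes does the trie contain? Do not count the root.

Count nodes per top-level branch (shared prefixes stored once):
  'o'-branch (owxbob, owxbobwow, owxbobwwoo, owxbwoob, owxobxoox, owxowbww, owxoxobbo, owxw, owxx, owxxbbxowx, owxxw, owxxwxwxw, owxxwxwxwob): 46 nodes
  'x'-branch (xobxoxxox, xobxwxobwb, xoxb, xoxxxx): 20 nodes
Sum: 66

66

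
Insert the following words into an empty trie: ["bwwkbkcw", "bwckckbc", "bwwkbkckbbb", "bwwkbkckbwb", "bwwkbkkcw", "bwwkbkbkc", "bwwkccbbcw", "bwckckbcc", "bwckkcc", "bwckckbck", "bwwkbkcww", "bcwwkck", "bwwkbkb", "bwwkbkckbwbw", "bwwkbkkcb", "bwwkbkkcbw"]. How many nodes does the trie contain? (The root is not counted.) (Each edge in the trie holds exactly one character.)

Count nodes per top-level branch (shared prefixes stored once):
  'b'-branch (bcwwkck, bwckckbc, bwckckbcc, bwckckbck, bwckkcc, bwwkbkb, bwwkbkbkc, bwwkbkckbbb, bwwkbkckbwb, bwwkbkckbwbw, bwwkbkcw, bwwkbkcww, bwwkbkkcb, bwwkbkkcbw, bwwkbkkcw, bwwkccbbcw): 47 nodes
Sum: 47

47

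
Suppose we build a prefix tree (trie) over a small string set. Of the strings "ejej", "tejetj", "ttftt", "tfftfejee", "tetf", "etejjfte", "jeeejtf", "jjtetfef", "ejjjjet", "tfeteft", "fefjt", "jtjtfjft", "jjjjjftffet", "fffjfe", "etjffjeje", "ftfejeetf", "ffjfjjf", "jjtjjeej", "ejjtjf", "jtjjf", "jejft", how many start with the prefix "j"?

7

Filter for entries beginning with "j":
Matches: "jeeejtf", "jejft", "jjjjjftffet", "jjtetfef", "jjtjjeej", "jtjjf", "jtjtfjft"
Count: 7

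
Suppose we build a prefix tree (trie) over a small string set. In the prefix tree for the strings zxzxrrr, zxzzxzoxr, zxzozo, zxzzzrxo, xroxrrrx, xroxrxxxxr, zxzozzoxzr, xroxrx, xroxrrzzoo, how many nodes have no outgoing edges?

Leaves are exactly the stored words that no other stored word extends.
Those words: "xroxrrrx", "xroxrrzzoo", "xroxrxxxxr", "zxzozo", "zxzozzoxzr", "zxzxrrr", "zxzzxzoxr", "zxzzzrxo"
Leaf count: 8

8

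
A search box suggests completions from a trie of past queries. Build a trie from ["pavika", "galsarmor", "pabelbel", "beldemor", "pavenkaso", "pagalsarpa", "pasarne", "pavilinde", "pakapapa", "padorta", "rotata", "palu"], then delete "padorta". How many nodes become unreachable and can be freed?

Walk "padorta" from the leaf back toward the root, removing each node that no remaining word uses.
The suffix "dorta" (5 nodes) is used only by "padorta"; the node for "pa" still has the child "v", so pruning stops there.
Nodes removed: 5

5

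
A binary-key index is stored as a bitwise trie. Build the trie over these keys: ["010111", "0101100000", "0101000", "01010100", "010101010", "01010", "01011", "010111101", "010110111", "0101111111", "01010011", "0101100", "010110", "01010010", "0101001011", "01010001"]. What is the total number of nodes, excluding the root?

34

Count nodes per top-level branch (shared prefixes stored once):
  '0'-branch (01010, 0101000, 01010001, 01010010, 0101001011, 01010011, 01010100, 010101010, 01011, 010110, 0101100, 0101100000, 010110111, 010111, 010111101, 0101111111): 34 nodes
Sum: 34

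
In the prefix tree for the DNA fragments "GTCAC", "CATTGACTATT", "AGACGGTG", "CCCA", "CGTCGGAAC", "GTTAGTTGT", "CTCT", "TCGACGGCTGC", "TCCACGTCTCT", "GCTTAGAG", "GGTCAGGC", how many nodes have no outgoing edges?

Leaves are exactly the stored words that no other stored word extends.
Those words: "AGACGGTG", "CATTGACTATT", "CCCA", "CGTCGGAAC", "CTCT", "GCTTAGAG", "GGTCAGGC", "GTCAC", "GTTAGTTGT", "TCCACGTCTCT", "TCGACGGCTGC"
Leaf count: 11

11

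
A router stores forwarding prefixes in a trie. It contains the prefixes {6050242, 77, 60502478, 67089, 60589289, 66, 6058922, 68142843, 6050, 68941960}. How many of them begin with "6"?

9

Filter for entries beginning with "6":
Words under "6": 6050, 6050242, 60502478, 6058922, 60589289, 66, 67089, 68142843, 68941960
Count: 9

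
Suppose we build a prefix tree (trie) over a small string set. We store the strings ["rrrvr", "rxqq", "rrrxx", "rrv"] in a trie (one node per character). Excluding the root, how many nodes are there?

11

Count nodes per top-level branch (shared prefixes stored once):
  'r'-branch (rrrvr, rrrxx, rrv, rxqq): 11 nodes
Sum: 11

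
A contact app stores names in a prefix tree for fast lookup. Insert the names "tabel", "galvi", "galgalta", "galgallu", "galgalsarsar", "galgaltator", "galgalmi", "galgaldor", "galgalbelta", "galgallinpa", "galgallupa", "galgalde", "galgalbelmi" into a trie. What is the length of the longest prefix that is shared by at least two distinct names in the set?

The deepest shared node is where two words last agree before diverging.
e.g. "galgalbelmi" and "galgalbelta" share the prefix "galgalbel" of length 9; no pair shares a longer one.
Longest shared-prefix length: 9

9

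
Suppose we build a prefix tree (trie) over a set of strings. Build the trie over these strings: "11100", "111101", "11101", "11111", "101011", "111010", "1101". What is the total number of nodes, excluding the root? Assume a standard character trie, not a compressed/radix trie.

18

For each word, the new-node count is its length minus the longest prefix already in the trie:
  "11100" → 5 new (1, 1, 1, 0, 0)
  "111101" → prefix "111" already present; 3 new (1, 0, 1)
  "11101" → prefix "1110" already present; 1 new (1)
  "11111" → prefix "1111" already present; 1 new (1)
  "101011" → prefix "1" already present; 5 new (0, 1, 0, 1, 1)
  "111010" → prefix "11101" already present; 1 new (0)
  "1101" → prefix "11" already present; 2 new (0, 1)
Total nodes = 5 + 3 + 1 + 1 + 5 + 1 + 2 = 18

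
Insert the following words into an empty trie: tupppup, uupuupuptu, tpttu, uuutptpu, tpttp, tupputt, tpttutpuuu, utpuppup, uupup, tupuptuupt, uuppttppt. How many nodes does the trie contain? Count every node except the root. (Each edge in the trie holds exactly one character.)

57

Insert word by word; a character creates a node only if that edge doesn't already exist:
  "tupppup" → 7 new (t, u, p, p, p, u, p)
  "uupuupuptu" → 10 new (u, u, p, u, u, p, u, p, t, u)
  "tpttu" → prefix "t" already present; 4 new (p, t, t, u)
  "uuutptpu" → prefix "uu" already present; 6 new (u, t, p, t, p, u)
  "tpttp" → prefix "tptt" already present; 1 new (p)
  "tupputt" → prefix "tupp" already present; 3 new (u, t, t)
  "tpttutpuuu" → prefix "tpttu" already present; 5 new (t, p, u, u, u)
  "utpuppup" → prefix "u" already present; 7 new (t, p, u, p, p, u, p)
  "uupup" → prefix "uupu" already present; 1 new (p)
  "tupuptuupt" → prefix "tup" already present; 7 new (u, p, t, u, u, p, t)
  "uuppttppt" → prefix "uup" already present; 6 new (p, t, t, p, p, t)
Total nodes = 7 + 10 + 4 + 6 + 1 + 3 + 5 + 7 + 1 + 7 + 6 = 57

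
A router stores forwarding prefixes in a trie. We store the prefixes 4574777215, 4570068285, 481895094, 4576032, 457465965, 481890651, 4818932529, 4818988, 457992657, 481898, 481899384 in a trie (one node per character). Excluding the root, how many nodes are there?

55

Trace insertions, counting only characters that open a new branch:
  "4574777215" → 10 new (4, 5, 7, 4, 7, 7, 7, 2, 1, 5)
  "4570068285" → prefix "457" already present; 7 new (0, 0, 6, 8, 2, 8, 5)
  "481895094" → prefix "4" already present; 8 new (8, 1, 8, 9, 5, 0, 9, 4)
  "4576032" → prefix "457" already present; 4 new (6, 0, 3, 2)
  "457465965" → prefix "4574" already present; 5 new (6, 5, 9, 6, 5)
  "481890651" → prefix "48189" already present; 4 new (0, 6, 5, 1)
  "4818932529" → prefix "48189" already present; 5 new (3, 2, 5, 2, 9)
  "4818988" → prefix "48189" already present; 2 new (8, 8)
  "457992657" → prefix "457" already present; 6 new (9, 9, 2, 6, 5, 7)
  "481898" → prefix "481898" already present; 0 new (none)
  "481899384" → prefix "48189" already present; 4 new (9, 3, 8, 4)
Total nodes = 10 + 7 + 8 + 4 + 5 + 4 + 5 + 2 + 6 + 0 + 4 = 55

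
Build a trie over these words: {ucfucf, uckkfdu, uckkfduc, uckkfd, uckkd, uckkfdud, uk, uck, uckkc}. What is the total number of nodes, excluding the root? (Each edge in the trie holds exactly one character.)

16

Count nodes per top-level branch (shared prefixes stored once):
  'u'-branch (ucfucf, uck, uckkc, uckkd, uckkfd, uckkfdu, uckkfduc, uckkfdud, uk): 16 nodes
Sum: 16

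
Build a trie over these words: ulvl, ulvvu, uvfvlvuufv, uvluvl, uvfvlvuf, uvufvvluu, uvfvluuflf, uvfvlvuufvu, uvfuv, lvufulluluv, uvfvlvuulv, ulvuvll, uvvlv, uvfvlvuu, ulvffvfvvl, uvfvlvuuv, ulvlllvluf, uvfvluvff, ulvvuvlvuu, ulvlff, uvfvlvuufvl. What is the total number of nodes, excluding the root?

Insert word by word; a character creates a node only if that edge doesn't already exist:
  "ulvl" → 4 new (u, l, v, l)
  "ulvvu" → prefix "ulv" already present; 2 new (v, u)
  "uvfvlvuufv" → prefix "u" already present; 9 new (v, f, v, l, v, u, u, f, v)
  "uvluvl" → prefix "uv" already present; 4 new (l, u, v, l)
  "uvfvlvuf" → prefix "uvfvlvu" already present; 1 new (f)
  "uvufvvluu" → prefix "uv" already present; 7 new (u, f, v, v, l, u, u)
  "uvfvluuflf" → prefix "uvfvl" already present; 5 new (u, u, f, l, f)
  "uvfvlvuufvu" → prefix "uvfvlvuufv" already present; 1 new (u)
  "uvfuv" → prefix "uvf" already present; 2 new (u, v)
  "lvufulluluv" → 11 new (l, v, u, f, u, l, l, u, l, u, v)
  "uvfvlvuulv" → prefix "uvfvlvuu" already present; 2 new (l, v)
  "ulvuvll" → prefix "ulv" already present; 4 new (u, v, l, l)
  "uvvlv" → prefix "uv" already present; 3 new (v, l, v)
  "uvfvlvuu" → prefix "uvfvlvuu" already present; 0 new (none)
  "ulvffvfvvl" → prefix "ulv" already present; 7 new (f, f, v, f, v, v, l)
  "uvfvlvuuv" → prefix "uvfvlvuu" already present; 1 new (v)
  "ulvlllvluf" → prefix "ulvl" already present; 6 new (l, l, v, l, u, f)
  "uvfvluvff" → prefix "uvfvlu" already present; 3 new (v, f, f)
  "ulvvuvlvuu" → prefix "ulvvu" already present; 5 new (v, l, v, u, u)
  "ulvlff" → prefix "ulvl" already present; 2 new (f, f)
  "uvfvlvuufvl" → prefix "uvfvlvuufv" already present; 1 new (l)
Total nodes = 4 + 2 + 9 + 4 + 1 + 7 + 5 + 1 + 2 + 11 + 2 + 4 + 3 + 0 + 7 + 1 + 6 + 3 + 5 + 2 + 1 = 80

80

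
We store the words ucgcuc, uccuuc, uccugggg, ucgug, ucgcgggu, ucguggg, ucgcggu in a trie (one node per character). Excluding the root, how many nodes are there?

23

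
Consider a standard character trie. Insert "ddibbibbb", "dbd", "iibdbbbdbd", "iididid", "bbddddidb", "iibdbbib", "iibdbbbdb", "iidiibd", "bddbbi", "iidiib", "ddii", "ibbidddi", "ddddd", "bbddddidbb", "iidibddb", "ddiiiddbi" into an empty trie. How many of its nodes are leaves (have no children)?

A leaf is a node with no children — equivalently, the end of a word that is not a proper prefix of any other stored word.
Those words: "bbddddidbb", "bddbbi", "dbd", "ddddd", "ddibbibbb", "ddiiiddbi", "ibbidddi", "iibdbbbdbd", "iibdbbib", "iidibddb", "iididid", "iidiibd"
Leaf count: 12

12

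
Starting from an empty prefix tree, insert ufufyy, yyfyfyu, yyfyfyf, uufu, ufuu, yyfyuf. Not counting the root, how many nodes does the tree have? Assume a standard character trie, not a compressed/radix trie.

Count nodes per top-level branch (shared prefixes stored once):
  'u'-branch (ufufyy, ufuu, uufu): 10 nodes
  'y'-branch (yyfyfyf, yyfyfyu, yyfyuf): 10 nodes
Sum: 20

20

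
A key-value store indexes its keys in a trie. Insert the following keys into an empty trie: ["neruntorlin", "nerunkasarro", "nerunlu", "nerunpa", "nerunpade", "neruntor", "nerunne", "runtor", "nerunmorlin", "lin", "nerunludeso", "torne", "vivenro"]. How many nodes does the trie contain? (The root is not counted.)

For each word, the new-node count is its length minus the longest prefix already in the trie:
  "neruntorlin" → 11 new (n, e, r, u, n, t, o, r, l, i, n)
  "nerunkasarro" → prefix "nerun" already present; 7 new (k, a, s, a, r, r, o)
  "nerunlu" → prefix "nerun" already present; 2 new (l, u)
  "nerunpa" → prefix "nerun" already present; 2 new (p, a)
  "nerunpade" → prefix "nerunpa" already present; 2 new (d, e)
  "neruntor" → prefix "neruntor" already present; 0 new (none)
  "nerunne" → prefix "nerun" already present; 2 new (n, e)
  "runtor" → 6 new (r, u, n, t, o, r)
  "nerunmorlin" → prefix "nerun" already present; 6 new (m, o, r, l, i, n)
  "lin" → 3 new (l, i, n)
  "nerunludeso" → prefix "nerunlu" already present; 4 new (d, e, s, o)
  "torne" → 5 new (t, o, r, n, e)
  "vivenro" → 7 new (v, i, v, e, n, r, o)
Total nodes = 11 + 7 + 2 + 2 + 2 + 0 + 2 + 6 + 6 + 3 + 4 + 5 + 7 = 57

57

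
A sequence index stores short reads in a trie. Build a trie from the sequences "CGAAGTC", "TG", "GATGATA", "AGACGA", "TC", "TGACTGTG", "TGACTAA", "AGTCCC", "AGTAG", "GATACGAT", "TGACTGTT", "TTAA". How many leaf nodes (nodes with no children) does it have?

11

A leaf is a node with no children — equivalently, the end of a word that is not a proper prefix of any other stored word.
Those words: "AGACGA", "AGTAG", "AGTCCC", "CGAAGTC", "GATACGAT", "GATGATA", "TC", "TGACTAA", "TGACTGTG", "TGACTGTT", "TTAA"
Leaf count: 11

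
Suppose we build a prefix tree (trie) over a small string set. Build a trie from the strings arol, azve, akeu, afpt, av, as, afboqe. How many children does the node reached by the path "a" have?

The children of the "a" node are the distinct next characters among strings starting with "a".
Distinct next characters after "a": f, k, r, s, v, z.
That node has 6 child edges.

6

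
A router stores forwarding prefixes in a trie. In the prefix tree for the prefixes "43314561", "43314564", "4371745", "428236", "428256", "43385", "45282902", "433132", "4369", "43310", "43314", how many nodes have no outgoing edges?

Leaves are exactly the stored words that no other stored word extends.
Those words: "428236", "428256", "43310", "433132", "43314561", "43314564", "43385", "4369", "4371745", "45282902"
Leaf count: 10

10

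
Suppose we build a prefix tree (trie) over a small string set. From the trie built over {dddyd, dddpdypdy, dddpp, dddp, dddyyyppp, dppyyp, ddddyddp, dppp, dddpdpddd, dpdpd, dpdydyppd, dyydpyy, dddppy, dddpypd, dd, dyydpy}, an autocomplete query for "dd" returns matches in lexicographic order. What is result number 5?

dddpdypdy

Filter for "dd…" and sort: "dd", "ddddyddp", "dddp", "dddpdpddd", "dddpdypdy", "dddpp", "dddppy", "dddpypd", "dddyd", "dddyyyppp"
The 5th is dddpdypdy.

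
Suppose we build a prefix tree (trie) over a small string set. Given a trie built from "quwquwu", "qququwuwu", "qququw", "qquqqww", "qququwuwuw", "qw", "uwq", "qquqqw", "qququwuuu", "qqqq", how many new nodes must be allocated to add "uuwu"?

The longest prefix of "uuwu" already in the trie is "u" (length 1).
So 4 − 1 = 3 new nodes.

3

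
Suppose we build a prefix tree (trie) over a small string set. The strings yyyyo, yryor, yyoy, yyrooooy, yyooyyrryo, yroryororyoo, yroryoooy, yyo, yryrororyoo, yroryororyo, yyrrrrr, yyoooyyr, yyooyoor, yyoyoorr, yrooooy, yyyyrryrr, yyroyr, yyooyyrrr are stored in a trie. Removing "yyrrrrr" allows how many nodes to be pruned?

4

After clearing the end-marker at "yyrrrrr", prune upward until reaching a node still needed by another word.
The suffix "rrrr" (4 nodes) is used only by "yyrrrrr"; the node for "yyr" still has the child "o", so pruning stops there.
Nodes removed: 4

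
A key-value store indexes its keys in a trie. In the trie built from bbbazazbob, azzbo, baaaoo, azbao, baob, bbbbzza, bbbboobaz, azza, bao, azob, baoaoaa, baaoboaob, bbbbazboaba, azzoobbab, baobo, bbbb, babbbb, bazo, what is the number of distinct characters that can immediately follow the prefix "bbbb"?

The children of the "bbbb" node are the distinct next characters among strings starting with "bbbb".
Characters that immediately follow "bbbb" among the stored strings: {a, o, z}.
That node has 3 child edges.

3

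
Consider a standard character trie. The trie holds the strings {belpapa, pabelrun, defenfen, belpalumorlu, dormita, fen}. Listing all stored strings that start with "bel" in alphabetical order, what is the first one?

belpalumorlu

Words with prefix "bel", in lexicographic order: "belpalumorlu", "belpapa"
The 1st is belpalumorlu.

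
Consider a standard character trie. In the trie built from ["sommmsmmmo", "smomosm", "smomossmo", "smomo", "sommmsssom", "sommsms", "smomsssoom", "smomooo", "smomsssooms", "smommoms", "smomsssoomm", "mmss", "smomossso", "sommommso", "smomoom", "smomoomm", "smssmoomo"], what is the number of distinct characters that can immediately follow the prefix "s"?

2

Walk "s" from the root, arriving at one node.
Distinct next characters after "s": m, o.
That node has 2 child edges.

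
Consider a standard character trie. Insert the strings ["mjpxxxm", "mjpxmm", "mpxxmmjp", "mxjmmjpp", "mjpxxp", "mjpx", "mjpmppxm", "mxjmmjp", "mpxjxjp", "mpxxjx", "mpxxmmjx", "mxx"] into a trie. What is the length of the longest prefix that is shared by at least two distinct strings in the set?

7

Look for the deepest trie node that still has at least two words in its subtree.
e.g. "mpxxmmjp" and "mpxxmmjx" share the prefix "mpxxmmj" of length 7; no pair shares a longer one.
Longest shared-prefix length: 7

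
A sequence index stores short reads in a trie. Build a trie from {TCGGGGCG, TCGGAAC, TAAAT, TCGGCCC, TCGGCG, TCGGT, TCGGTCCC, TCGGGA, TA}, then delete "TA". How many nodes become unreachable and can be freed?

0

A node on "TA"'s path can go only if nothing else ends at it or branches off below it.
Every node on "TA" is still needed (e.g. by "TAAAT"), so nothing is freed.
Nodes removed: 0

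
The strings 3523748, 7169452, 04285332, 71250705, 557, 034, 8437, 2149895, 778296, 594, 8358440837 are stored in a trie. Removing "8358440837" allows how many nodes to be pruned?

9

After clearing the end-marker at "8358440837", prune upward until reaching a node still needed by another word.
The suffix "358440837" (9 nodes) is used only by "8358440837"; the node for "8" still has the child "4", so pruning stops there.
Nodes removed: 9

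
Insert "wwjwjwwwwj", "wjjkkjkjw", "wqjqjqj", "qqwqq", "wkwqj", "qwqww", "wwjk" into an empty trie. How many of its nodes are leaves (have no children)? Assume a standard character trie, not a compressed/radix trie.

7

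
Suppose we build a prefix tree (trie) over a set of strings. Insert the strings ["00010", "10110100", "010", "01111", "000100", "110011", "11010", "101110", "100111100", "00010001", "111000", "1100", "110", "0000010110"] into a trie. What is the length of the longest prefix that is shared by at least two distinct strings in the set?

6

Equivalently: take the maximum, over all pairs, of their longest common prefix length.
e.g. "000100" and "00010001" share the prefix "000100" of length 6; no pair shares a longer one.
Longest shared-prefix length: 6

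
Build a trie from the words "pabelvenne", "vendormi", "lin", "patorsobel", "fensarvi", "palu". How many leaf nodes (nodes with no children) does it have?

6

A leaf is a node with no children — equivalently, the end of a word that is not a proper prefix of any other stored word.
Those words: "fensarvi", "lin", "pabelvenne", "palu", "patorsobel", "vendormi"
Leaf count: 6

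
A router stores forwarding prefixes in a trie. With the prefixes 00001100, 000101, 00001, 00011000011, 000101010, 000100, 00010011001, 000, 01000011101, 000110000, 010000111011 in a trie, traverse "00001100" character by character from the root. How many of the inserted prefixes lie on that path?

3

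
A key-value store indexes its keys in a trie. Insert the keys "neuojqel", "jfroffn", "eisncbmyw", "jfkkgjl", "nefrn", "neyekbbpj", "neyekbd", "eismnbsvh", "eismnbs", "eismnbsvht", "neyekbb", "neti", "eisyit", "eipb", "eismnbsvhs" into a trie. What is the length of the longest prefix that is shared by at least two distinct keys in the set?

9

The deepest shared node is where two words last agree before diverging.
e.g. "eismnbsvh" and "eismnbsvhs" share the prefix "eismnbsvh" of length 9; no pair shares a longer one.
Longest shared-prefix length: 9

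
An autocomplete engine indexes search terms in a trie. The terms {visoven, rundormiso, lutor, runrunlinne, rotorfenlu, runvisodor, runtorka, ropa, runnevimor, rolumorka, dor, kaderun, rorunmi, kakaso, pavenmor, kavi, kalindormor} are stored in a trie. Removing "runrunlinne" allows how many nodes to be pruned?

8

After clearing the end-marker at "runrunlinne", prune upward until reaching a node still needed by another word.
The suffix "runlinne" (8 nodes) is used only by "runrunlinne"; the node for "run" still has the child "d", so pruning stops there.
Nodes removed: 8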